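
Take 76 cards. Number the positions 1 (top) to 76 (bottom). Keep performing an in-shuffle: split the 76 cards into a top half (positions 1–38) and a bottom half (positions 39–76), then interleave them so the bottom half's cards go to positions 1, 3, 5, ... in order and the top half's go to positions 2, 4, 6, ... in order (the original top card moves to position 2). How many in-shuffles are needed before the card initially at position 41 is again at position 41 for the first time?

Follow position 41 under repeated in-shuffles:
41 → 5 → 10 → 20 → 40 → 3 → 6 → 12 → ... → 41 (length 30)
It first returns after 30 in-shuffles.

30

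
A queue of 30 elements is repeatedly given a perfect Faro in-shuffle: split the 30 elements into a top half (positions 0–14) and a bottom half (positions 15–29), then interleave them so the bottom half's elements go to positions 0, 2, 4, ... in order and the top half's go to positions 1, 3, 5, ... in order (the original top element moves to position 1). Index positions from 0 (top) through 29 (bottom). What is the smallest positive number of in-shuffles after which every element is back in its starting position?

The in-shuffle permutes the 30 positions with cycle lengths [5, 5, 5, 5, 5, 5].
Every element is home exactly when every cycle has completed a whole number of laps, i.e. after lcm(5) = 5 in-shuffles.

5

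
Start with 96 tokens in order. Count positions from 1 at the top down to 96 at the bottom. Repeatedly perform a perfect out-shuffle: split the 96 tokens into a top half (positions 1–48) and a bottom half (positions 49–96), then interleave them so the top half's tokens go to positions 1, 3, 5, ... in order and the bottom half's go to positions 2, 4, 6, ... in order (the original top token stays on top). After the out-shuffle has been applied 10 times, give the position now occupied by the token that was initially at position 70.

Track the token's position through each out-shuffle:
70 → 44 → 87 → 78 → 60 → 24 → 47 → 93 → 90 → 84 → 72

72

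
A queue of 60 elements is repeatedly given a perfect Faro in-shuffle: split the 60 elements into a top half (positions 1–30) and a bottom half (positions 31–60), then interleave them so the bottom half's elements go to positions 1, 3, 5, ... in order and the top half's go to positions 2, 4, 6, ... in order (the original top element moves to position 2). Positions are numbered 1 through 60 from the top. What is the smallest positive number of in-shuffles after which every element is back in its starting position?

The in-shuffle permutes the 60 positions with cycle lengths [60].
Every element is home exactly when every cycle has completed a whole number of laps, i.e. after lcm(60) = 60 in-shuffles.

60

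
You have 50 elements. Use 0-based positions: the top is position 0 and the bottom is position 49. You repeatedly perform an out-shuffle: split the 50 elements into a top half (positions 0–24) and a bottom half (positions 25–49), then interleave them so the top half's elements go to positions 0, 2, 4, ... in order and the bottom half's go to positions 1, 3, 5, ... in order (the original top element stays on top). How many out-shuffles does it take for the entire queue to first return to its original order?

21

The out-shuffle permutes the 50 positions with cycle lengths [1, 1, 3, 3, 21, 21].
Every element is home exactly when every cycle has completed a whole number of laps, i.e. after lcm(1, 3, 21) = 21 out-shuffles.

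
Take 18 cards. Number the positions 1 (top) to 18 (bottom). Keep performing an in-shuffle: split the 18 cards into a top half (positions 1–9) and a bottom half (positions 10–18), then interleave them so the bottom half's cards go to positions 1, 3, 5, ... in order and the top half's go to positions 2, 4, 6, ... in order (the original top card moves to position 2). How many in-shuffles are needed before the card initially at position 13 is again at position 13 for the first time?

Follow position 13 under repeated in-shuffles:
13 → 7 → 14 → 9 → 18 → 17 → 15 → 11 → 3 → 6 → 12 → 5 → 10 → 1 → 2 → 4 → 8 → 16 → 13
It first returns after 18 in-shuffles.

18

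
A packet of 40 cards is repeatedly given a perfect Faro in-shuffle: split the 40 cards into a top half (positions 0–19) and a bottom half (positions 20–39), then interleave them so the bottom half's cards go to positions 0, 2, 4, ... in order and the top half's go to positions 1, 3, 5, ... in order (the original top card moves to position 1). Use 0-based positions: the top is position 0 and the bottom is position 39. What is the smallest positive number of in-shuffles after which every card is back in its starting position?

20

The in-shuffle permutes the 40 positions with cycle lengths [20, 20].
Every card is home exactly when every cycle has completed a whole number of laps, i.e. after lcm(20) = 20 in-shuffles.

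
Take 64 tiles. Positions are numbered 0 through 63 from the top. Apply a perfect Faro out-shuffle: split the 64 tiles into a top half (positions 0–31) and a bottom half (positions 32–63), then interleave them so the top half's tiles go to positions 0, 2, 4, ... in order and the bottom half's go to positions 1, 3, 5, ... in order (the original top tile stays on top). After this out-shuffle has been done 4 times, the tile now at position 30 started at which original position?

Work backwards from position 30, undoing one out-shuffle at a time:
30 ← 15 ← 39 ← 51 ← 57
So the tile now at position 30 started at position 57.

57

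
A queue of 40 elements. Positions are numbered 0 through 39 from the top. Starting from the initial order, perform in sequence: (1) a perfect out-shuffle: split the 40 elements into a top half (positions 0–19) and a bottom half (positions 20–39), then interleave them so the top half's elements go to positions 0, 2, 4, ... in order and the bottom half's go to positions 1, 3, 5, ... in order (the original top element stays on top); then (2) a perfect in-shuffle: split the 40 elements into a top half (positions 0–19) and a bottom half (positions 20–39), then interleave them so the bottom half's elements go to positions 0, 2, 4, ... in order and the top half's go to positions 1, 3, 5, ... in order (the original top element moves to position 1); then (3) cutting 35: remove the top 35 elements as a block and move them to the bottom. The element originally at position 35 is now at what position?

Track the element from position 35 forward through each operation:
  after op 1 (out-shuffle): 35 → 31
  after op 2 (in-shuffle): 31 → 22
  after op 3 (cut 35): 22 → 27

27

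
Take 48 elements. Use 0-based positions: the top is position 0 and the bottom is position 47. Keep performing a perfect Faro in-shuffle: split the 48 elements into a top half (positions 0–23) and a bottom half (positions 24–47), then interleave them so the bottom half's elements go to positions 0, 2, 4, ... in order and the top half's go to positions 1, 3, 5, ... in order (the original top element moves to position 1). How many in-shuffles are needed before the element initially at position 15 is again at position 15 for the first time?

21

Follow position 15 under repeated in-shuffles:
15 → 31 → 14 → 29 → 10 → 21 → 43 → 38 → ... → 15 (length 21)
It first returns after 21 in-shuffles.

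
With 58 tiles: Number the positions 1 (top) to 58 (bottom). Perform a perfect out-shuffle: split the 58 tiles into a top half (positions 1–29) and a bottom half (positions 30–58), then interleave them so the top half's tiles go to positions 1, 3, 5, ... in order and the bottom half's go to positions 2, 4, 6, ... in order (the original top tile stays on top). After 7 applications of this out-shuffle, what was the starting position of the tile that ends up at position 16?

55

Work backwards from position 16, undoing one out-shuffle at a time:
16 ← 37 ← 19 ← 10 ← 34 ← 46 ← 52 ← 55
So the tile now at position 16 started at position 55.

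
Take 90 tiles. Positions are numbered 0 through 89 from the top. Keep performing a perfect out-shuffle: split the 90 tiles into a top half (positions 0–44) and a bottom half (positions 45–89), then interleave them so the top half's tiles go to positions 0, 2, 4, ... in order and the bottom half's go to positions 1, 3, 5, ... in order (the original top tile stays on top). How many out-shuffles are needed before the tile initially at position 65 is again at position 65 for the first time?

11

Follow position 65 under repeated out-shuffles:
65 → 41 → 82 → 75 → 61 → 33 → 66 → 43 → 86 → 83 → 77 → 65
It first returns after 11 out-shuffles.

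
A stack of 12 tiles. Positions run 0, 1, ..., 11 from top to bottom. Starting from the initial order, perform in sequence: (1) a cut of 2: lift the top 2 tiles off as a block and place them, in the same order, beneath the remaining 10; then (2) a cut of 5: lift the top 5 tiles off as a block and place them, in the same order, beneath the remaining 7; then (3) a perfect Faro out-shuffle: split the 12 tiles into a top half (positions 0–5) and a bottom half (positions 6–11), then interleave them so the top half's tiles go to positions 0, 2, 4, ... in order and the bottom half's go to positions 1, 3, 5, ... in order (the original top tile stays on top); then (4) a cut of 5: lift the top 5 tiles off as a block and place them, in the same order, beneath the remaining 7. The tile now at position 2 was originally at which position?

Undo the operations in reverse order, starting from position 2:
  undo op 4 (cut 5): 2 ← 7
  undo op 3 (out-shuffle, from bottom half): 7 ← 9
  undo op 2 (cut 5): 9 ← 2
  undo op 1 (cut 2): 2 ← 4
So the tile at position 2 came from original position 4.

4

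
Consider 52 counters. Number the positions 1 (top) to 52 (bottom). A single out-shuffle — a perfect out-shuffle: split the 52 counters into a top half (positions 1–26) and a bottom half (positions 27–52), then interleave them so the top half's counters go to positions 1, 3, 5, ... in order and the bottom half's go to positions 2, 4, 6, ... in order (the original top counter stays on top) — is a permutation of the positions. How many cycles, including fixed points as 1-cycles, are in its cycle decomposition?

9

Trace each unvisited position around until it returns:
(1) (2 3 5 9 17 33 14 27) (4 7 13 25 49 46 40 28) (6 11 21 41 30 8 15 29) (10 19 37 22 43 34 16 31) (12 23 45 38 24 47 42 32) (18 35) (20 39 26 51 50 48 44 36) ... plus 1 more
9 cycles in total.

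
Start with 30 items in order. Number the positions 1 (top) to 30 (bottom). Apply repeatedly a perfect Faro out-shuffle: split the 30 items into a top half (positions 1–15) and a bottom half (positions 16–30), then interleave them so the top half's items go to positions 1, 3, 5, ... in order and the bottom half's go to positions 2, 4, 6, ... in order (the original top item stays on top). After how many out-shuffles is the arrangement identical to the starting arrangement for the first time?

The out-shuffle permutes the 30 positions with cycle lengths [1, 1, 28].
Every item is home exactly when every cycle has completed a whole number of laps, i.e. after lcm(1, 28) = 28 out-shuffles.

28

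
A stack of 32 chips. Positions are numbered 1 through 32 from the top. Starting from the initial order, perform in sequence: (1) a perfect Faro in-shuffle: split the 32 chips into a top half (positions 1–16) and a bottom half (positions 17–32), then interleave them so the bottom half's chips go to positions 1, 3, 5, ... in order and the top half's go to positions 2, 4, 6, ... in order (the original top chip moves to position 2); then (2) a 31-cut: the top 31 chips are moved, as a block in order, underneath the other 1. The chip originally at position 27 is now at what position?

22

Track the chip from position 27 forward through each operation:
  after op 1 (in-shuffle): 27 → 21
  after op 2 (cut 31): 21 → 22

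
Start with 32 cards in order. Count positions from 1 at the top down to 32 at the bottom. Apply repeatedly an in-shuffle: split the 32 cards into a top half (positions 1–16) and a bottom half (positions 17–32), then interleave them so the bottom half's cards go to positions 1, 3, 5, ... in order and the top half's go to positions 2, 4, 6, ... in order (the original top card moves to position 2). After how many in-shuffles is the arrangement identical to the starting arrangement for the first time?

The in-shuffle permutes the 32 positions with cycle lengths [2, 10, 10, 10].
Every card is home exactly when every cycle has completed a whole number of laps, i.e. after lcm(2, 10) = 10 in-shuffles.

10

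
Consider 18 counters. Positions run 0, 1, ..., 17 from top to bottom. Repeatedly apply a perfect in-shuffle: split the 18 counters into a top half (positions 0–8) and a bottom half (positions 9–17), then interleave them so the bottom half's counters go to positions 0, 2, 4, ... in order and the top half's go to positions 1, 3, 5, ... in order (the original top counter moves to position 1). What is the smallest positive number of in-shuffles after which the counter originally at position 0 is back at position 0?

18

Follow position 0 under repeated in-shuffles:
0 → 1 → 3 → 7 → 15 → 12 → 6 → 13 → 8 → 17 → 16 → 14 → 10 → 2 → 5 → 11 → 4 → 9 → 0
It first returns after 18 in-shuffles.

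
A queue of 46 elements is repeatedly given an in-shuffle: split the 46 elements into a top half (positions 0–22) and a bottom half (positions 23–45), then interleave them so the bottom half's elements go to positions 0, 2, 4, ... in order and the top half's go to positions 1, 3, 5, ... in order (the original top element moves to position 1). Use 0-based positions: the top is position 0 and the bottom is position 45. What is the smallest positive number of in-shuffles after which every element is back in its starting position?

The in-shuffle permutes the 46 positions with cycle lengths [23, 23].
Every element is home exactly when every cycle has completed a whole number of laps, i.e. after lcm(23) = 23 in-shuffles.

23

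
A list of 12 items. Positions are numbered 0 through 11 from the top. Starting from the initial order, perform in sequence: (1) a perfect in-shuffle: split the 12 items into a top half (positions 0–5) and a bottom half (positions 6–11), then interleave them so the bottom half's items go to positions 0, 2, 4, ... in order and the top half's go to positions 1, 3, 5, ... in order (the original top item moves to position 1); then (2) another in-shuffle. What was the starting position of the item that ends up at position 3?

0

Undo the operations in reverse order, starting from position 3:
  undo op 2 (in-shuffle, from top half): 3 ← 1
  undo op 1 (in-shuffle, from top half): 1 ← 0
So the item at position 3 came from original position 0.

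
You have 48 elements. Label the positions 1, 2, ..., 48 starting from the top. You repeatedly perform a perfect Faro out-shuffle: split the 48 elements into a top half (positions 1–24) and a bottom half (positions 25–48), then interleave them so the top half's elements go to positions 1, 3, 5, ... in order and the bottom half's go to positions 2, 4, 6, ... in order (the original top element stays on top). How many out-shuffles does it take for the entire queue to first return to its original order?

23

The out-shuffle permutes the 48 positions with cycle lengths [1, 1, 23, 23].
Every element is home exactly when every cycle has completed a whole number of laps, i.e. after lcm(1, 23) = 23 out-shuffles.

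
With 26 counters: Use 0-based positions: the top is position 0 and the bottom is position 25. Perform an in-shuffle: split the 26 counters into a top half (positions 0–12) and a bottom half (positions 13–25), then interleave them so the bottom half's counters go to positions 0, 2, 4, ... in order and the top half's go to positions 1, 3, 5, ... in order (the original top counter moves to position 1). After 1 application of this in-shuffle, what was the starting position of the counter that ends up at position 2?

14

Work backwards from position 2, undoing one in-shuffle at a time:
2 ← 14
So the counter now at position 2 started at position 14.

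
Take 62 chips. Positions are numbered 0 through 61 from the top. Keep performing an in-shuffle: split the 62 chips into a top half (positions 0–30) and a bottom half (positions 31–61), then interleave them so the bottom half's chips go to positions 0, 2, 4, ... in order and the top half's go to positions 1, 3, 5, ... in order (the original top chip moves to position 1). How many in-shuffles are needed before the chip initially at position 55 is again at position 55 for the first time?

6

Follow position 55 under repeated in-shuffles:
55 → 48 → 34 → 6 → 13 → 27 → 55
It first returns after 6 in-shuffles.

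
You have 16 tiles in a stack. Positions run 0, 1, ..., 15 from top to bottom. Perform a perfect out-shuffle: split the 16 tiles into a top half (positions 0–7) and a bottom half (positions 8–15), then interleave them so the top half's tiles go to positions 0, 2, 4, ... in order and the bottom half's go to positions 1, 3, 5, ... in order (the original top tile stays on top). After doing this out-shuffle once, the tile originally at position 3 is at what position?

Track the tile's position through each out-shuffle:
3 → 6

6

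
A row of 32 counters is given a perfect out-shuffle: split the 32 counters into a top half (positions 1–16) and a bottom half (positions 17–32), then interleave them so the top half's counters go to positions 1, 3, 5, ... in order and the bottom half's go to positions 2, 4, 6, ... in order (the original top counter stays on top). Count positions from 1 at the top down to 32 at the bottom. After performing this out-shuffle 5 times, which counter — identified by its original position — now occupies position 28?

28

Work backwards from position 28, undoing one out-shuffle at a time:
28 ← 30 ← 31 ← 16 ← 24 ← 28
So the counter now at position 28 started at position 28.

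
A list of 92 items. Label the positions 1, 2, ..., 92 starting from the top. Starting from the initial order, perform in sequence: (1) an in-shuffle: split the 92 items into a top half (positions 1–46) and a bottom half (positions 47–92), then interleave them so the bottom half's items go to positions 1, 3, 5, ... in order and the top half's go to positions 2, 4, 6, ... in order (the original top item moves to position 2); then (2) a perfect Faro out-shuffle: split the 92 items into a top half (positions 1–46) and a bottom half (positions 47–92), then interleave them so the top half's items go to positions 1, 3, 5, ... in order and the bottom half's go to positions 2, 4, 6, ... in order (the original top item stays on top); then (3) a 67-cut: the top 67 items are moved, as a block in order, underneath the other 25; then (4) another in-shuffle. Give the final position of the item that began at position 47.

52

Track the item from position 47 forward through each operation:
  after op 1 (in-shuffle): 47 → 1
  after op 2 (out-shuffle): 1 → 1
  after op 3 (cut 67): 1 → 26
  after op 4 (in-shuffle): 26 → 52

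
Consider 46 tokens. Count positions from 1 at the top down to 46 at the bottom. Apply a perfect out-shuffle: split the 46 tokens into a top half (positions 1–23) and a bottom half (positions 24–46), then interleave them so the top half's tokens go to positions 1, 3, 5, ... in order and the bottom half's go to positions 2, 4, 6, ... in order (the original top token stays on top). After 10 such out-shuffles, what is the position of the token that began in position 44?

23

Track the token's position through each out-shuffle:
44 → 42 → 38 → 30 → 14 → 27 → 8 → 15 → 29 → 12 → 23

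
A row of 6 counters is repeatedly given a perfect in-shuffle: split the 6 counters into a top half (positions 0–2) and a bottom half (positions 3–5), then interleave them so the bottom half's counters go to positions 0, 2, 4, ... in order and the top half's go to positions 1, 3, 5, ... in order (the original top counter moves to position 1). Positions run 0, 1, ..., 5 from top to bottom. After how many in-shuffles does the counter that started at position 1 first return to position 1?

Follow position 1 under repeated in-shuffles:
1 → 3 → 0 → 1
It first returns after 3 in-shuffles.

3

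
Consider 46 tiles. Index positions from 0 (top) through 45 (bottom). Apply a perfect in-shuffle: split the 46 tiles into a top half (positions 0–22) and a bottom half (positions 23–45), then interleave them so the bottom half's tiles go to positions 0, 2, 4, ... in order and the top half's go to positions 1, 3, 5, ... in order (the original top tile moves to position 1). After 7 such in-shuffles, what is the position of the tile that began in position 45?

Track the tile's position through each in-shuffle:
45 → 44 → 42 → 38 → 30 → 14 → 29 → 12

12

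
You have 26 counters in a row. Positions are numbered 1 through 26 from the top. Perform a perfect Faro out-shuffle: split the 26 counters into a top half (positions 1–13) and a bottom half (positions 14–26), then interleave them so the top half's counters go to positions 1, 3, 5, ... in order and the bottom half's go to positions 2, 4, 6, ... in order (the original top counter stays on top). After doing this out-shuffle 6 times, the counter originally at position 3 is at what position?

Track the counter's position through each out-shuffle:
3 → 5 → 9 → 17 → 8 → 15 → 4

4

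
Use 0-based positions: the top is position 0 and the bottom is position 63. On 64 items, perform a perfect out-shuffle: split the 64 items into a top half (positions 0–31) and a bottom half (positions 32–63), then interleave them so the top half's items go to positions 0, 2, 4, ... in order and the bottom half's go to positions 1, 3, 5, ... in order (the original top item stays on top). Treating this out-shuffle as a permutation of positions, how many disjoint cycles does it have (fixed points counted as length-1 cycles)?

Trace each unvisited position around until it returns:
(0) (1 2 4 8 16 32) (3 6 12 24 48 33) (5 10 20 40 17 34) (7 14 28 56 49 35) (9 18 36) (11 22 44 25 50 37) (13 26 52 41 19 38) ... plus 6 more
14 cycles in total.

14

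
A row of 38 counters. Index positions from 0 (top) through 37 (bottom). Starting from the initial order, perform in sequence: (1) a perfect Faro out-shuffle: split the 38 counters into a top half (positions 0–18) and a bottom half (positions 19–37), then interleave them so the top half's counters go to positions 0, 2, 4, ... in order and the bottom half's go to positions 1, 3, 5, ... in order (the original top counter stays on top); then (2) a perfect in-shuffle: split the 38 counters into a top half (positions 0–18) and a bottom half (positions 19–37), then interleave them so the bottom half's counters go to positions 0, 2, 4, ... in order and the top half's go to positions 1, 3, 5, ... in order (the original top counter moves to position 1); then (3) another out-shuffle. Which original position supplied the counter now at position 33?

27

Undo the operations in reverse order, starting from position 33:
  undo op 3 (out-shuffle, from bottom half): 33 ← 35
  undo op 2 (in-shuffle, from top half): 35 ← 17
  undo op 1 (out-shuffle, from bottom half): 17 ← 27
So the counter at position 33 came from original position 27.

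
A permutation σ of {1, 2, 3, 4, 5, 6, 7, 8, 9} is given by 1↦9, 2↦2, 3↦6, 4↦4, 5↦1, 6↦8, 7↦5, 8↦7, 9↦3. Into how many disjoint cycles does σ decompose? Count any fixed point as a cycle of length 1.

3

Cycle decomposition: (1 9 3 6 8 7 5) (2) (4).
3 cycles.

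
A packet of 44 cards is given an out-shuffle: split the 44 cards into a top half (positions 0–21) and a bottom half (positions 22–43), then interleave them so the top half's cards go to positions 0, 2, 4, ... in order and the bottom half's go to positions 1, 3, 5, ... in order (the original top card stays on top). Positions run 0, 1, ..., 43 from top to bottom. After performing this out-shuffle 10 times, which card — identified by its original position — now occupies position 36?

17

Work backwards from position 36, undoing one out-shuffle at a time:
36 ← 18 ← 9 ← 26 ← 13 ← 28 ← 14 ← 7 ← 25 ← 34 ← 17
So the card now at position 36 started at position 17.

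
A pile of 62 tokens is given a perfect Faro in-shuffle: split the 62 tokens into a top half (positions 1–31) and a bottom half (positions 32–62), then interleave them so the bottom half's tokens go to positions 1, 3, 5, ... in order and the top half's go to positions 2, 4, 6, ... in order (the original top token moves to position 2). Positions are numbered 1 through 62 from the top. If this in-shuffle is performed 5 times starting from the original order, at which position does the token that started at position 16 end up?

Track the token's position through each in-shuffle:
16 → 32 → 1 → 2 → 4 → 8

8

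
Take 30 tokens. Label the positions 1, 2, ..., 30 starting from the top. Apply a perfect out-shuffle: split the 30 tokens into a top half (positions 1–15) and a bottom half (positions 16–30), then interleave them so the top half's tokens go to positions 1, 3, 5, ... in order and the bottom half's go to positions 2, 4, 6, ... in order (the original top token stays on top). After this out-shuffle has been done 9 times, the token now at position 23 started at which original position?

22

Work backwards from position 23, undoing one out-shuffle at a time:
23 ← 12 ← 21 ← 11 ← 6 ← 18 ← 24 ← 27 ← 14 ← 22
So the token now at position 23 started at position 22.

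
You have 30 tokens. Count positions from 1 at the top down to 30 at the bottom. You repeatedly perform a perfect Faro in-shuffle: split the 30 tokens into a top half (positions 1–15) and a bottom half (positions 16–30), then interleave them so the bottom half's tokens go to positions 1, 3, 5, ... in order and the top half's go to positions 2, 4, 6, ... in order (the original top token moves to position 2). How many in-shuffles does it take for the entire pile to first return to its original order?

The in-shuffle permutes the 30 positions with cycle lengths [5, 5, 5, 5, 5, 5].
Every token is home exactly when every cycle has completed a whole number of laps, i.e. after lcm(5) = 5 in-shuffles.

5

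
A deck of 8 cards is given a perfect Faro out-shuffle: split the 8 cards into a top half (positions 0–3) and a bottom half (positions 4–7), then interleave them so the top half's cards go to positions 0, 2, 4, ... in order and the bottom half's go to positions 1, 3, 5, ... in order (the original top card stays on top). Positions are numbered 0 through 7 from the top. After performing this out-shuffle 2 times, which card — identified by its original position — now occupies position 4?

1

Work backwards from position 4, undoing one out-shuffle at a time:
4 ← 2 ← 1
So the card now at position 4 started at position 1.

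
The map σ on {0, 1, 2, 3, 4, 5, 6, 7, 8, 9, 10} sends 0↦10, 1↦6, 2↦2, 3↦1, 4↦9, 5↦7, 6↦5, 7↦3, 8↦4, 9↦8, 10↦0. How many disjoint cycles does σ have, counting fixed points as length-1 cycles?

Cycle decomposition: (0 10) (1 6 5 7 3) (2) (4 9 8).
4 cycles.

4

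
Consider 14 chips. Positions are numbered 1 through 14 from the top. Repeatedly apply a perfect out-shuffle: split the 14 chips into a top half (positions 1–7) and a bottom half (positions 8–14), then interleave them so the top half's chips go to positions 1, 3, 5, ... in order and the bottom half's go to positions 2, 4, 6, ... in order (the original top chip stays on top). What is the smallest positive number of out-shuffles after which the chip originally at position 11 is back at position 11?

Follow position 11 under repeated out-shuffles:
11 → 8 → 2 → 3 → 5 → 9 → 4 → 7 → 13 → 12 → 10 → 6 → 11
It first returns after 12 out-shuffles.

12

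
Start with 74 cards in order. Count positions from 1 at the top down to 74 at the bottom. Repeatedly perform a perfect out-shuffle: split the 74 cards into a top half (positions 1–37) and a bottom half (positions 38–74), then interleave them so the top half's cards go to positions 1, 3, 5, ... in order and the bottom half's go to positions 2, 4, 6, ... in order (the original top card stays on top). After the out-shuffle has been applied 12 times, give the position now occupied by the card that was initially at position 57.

11

Track the card's position through each out-shuffle:
57 → 40 → 6 → 11 → 21 → 41 → 8 → 15 → 29 → 57 → 40 → 6 → 11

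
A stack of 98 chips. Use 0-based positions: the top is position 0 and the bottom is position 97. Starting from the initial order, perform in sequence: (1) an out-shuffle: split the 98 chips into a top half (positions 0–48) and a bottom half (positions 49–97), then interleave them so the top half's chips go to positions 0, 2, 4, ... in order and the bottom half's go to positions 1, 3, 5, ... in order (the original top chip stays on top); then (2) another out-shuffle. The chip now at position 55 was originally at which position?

Undo the operations in reverse order, starting from position 55:
  undo op 2 (out-shuffle, from bottom half): 55 ← 76
  undo op 1 (out-shuffle, from top half): 76 ← 38
So the chip at position 55 came from original position 38.

38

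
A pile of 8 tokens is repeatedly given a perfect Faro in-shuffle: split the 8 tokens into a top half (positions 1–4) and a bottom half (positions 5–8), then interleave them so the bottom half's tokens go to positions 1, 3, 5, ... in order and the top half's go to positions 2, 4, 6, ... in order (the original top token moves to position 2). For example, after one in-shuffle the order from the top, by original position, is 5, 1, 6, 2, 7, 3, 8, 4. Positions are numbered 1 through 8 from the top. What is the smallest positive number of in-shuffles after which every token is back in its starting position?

6

The in-shuffle permutes the 8 positions with cycle lengths [2, 6].
Every token is home exactly when every cycle has completed a whole number of laps, i.e. after lcm(2, 6) = 6 in-shuffles.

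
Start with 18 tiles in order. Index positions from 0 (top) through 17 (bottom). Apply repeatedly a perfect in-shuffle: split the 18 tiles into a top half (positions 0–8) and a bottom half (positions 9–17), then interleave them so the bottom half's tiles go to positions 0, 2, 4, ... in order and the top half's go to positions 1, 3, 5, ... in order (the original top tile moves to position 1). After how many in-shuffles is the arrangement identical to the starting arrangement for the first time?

18

The in-shuffle permutes the 18 positions with cycle lengths [18].
Every tile is home exactly when every cycle has completed a whole number of laps, i.e. after lcm(18) = 18 in-shuffles.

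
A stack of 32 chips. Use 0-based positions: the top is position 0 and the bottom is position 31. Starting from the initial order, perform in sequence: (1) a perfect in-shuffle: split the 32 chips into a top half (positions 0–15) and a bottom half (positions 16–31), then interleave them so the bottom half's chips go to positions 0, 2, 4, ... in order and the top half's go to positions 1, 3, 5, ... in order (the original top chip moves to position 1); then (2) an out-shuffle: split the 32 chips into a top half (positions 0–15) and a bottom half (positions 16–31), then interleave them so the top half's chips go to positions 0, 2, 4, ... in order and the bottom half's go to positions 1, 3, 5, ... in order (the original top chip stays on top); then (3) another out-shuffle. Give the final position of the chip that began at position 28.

3

Track the chip from position 28 forward through each operation:
  after op 1 (in-shuffle): 28 → 24
  after op 2 (out-shuffle): 24 → 17
  after op 3 (out-shuffle): 17 → 3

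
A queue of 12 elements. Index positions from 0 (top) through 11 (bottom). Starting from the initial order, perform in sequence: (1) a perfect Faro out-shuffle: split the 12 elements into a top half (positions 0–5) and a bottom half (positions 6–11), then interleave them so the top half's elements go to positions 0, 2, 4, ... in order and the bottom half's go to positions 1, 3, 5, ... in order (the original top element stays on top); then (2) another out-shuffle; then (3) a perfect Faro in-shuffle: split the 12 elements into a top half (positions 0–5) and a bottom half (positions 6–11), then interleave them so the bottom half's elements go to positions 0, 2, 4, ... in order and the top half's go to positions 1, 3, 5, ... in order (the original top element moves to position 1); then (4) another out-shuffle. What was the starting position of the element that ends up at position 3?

Undo the operations in reverse order, starting from position 3:
  undo op 4 (out-shuffle, from bottom half): 3 ← 7
  undo op 3 (in-shuffle, from top half): 7 ← 3
  undo op 2 (out-shuffle, from bottom half): 3 ← 7
  undo op 1 (out-shuffle, from bottom half): 7 ← 9
So the element at position 3 came from original position 9.

9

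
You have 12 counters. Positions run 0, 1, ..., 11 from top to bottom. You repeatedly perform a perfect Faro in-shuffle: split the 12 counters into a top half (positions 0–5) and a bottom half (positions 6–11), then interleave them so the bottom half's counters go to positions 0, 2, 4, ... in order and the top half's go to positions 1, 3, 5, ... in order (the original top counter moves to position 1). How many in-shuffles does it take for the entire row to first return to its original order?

12

The in-shuffle permutes the 12 positions with cycle lengths [12].
Every counter is home exactly when every cycle has completed a whole number of laps, i.e. after lcm(12) = 12 in-shuffles.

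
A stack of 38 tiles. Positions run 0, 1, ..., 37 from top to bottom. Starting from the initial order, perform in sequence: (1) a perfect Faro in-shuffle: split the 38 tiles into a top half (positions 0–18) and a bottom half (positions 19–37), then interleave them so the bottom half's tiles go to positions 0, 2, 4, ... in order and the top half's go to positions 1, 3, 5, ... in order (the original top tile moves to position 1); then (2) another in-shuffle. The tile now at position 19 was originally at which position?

Undo the operations in reverse order, starting from position 19:
  undo op 2 (in-shuffle, from top half): 19 ← 9
  undo op 1 (in-shuffle, from top half): 9 ← 4
So the tile at position 19 came from original position 4.

4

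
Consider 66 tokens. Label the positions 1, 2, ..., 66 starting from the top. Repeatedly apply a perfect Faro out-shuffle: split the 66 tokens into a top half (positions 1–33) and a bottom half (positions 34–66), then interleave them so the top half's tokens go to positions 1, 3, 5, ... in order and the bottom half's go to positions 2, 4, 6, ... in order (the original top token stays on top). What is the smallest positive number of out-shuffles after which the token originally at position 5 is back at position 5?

12

Follow position 5 under repeated out-shuffles:
5 → 9 → 17 → 33 → 65 → 64 → 62 → 58 → 50 → 34 → 2 → 3 → 5
It first returns after 12 out-shuffles.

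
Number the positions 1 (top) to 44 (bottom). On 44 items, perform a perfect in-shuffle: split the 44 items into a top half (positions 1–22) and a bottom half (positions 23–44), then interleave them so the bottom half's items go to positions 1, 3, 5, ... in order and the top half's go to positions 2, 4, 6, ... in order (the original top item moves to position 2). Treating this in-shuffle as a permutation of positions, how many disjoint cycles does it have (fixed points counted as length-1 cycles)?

7

Trace each unvisited position around until it returns:
(1 2 4 8 16 32 ... len 12) (3 6 12 24) (5 10 20 40 35 25) (7 14 28 11 22 44 ... len 12) (9 18 36 27) (15 30) (21 42 39 33)
7 cycles in total.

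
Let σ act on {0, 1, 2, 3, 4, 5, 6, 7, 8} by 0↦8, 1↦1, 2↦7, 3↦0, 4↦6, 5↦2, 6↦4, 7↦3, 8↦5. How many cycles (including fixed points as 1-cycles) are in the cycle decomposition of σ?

Cycle decomposition: (0 8 5 2 7 3) (1) (4 6).
3 cycles.

3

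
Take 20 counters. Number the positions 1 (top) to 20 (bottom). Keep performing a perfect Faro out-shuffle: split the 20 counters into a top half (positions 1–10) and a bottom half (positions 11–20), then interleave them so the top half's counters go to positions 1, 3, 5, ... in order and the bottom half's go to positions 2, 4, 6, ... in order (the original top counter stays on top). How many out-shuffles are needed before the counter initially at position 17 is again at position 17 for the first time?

18

Follow position 17 under repeated out-shuffles:
17 → 14 → 8 → 15 → 10 → 19 → 18 → 16 → 12 → 4 → 7 → 13 → 6 → 11 → 2 → 3 → 5 → 9 → 17
It first returns after 18 out-shuffles.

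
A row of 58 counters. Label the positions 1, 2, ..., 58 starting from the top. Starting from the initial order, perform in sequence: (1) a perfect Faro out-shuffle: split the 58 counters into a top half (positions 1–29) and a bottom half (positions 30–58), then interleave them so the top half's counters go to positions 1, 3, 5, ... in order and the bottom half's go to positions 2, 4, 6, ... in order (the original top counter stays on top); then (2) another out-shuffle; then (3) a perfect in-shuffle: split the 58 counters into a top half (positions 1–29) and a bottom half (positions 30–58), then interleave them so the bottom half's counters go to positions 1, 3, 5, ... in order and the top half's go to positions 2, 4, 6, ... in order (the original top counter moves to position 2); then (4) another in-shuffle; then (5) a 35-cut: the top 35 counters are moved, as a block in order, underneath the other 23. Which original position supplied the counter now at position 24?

33

Undo the operations in reverse order, starting from position 24:
  undo op 5 (cut 35): 24 ← 1
  undo op 4 (in-shuffle, from bottom half): 1 ← 30
  undo op 3 (in-shuffle, from top half): 30 ← 15
  undo op 2 (out-shuffle, from top half): 15 ← 8
  undo op 1 (out-shuffle, from bottom half): 8 ← 33
So the counter at position 24 came from original position 33.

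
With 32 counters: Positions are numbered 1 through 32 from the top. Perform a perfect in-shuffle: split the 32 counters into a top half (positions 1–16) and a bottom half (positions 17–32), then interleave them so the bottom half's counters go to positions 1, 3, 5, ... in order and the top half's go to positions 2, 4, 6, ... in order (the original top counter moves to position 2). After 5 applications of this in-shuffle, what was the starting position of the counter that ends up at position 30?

3

Work backwards from position 30, undoing one in-shuffle at a time:
30 ← 15 ← 24 ← 12 ← 6 ← 3
So the counter now at position 30 started at position 3.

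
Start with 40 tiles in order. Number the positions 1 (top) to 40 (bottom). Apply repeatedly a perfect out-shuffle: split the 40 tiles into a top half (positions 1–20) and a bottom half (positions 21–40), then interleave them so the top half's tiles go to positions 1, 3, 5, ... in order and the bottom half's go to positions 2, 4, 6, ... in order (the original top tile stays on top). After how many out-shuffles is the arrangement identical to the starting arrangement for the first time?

12

The out-shuffle permutes the 40 positions with cycle lengths [1, 1, 2, 12, 12, 12].
Every tile is home exactly when every cycle has completed a whole number of laps, i.e. after lcm(1, 2, 12) = 12 out-shuffles.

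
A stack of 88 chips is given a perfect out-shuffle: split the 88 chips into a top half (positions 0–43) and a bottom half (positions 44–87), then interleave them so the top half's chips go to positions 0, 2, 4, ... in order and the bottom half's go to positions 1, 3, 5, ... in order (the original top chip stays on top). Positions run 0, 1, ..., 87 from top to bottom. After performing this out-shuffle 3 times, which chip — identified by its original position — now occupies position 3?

33

Work backwards from position 3, undoing one out-shuffle at a time:
3 ← 45 ← 66 ← 33
So the chip now at position 3 started at position 33.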